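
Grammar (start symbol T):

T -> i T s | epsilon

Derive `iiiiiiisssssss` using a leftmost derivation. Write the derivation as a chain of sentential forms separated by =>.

T => iTs   [T -> i T s]
iTs => iiTss   [T -> i T s]
iiTss => iiiTsss   [T -> i T s]
iiiTsss => iiiiTssss   [T -> i T s]
iiiiTssss => iiiiiTsssss   [T -> i T s]
iiiiiTsssss => iiiiiiTssssss   [T -> i T s]
iiiiiiTssssss => iiiiiiiTsssssss   [T -> i T s]
iiiiiiiTsssssss => iiiiiiisssssss   [T -> epsilon]

T=>iTs=>iiTss=>iiiTsss=>iiiiTssss=>iiiiiTsssss=>iiiiiiTssssss=>iiiiiiiTsssssss=>iiiiiiisssssss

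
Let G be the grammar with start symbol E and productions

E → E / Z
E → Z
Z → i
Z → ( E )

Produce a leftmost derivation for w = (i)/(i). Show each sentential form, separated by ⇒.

E ⇒ E/Z   [E → E / Z]
E/Z ⇒ Z/Z   [E → Z]
Z/Z ⇒ (E)/Z   [Z → ( E )]
(E)/Z ⇒ (Z)/Z   [E → Z]
(Z)/Z ⇒ (i)/Z   [Z → i]
(i)/Z ⇒ (i)/(E)   [Z → ( E )]
(i)/(E) ⇒ (i)/(Z)   [E → Z]
(i)/(Z) ⇒ (i)/(i)   [Z → i]

E⇒E/Z⇒Z/Z⇒(E)/Z⇒(Z)/Z⇒(i)/Z⇒(i)/(E)⇒(i)/(Z)⇒(i)/(i)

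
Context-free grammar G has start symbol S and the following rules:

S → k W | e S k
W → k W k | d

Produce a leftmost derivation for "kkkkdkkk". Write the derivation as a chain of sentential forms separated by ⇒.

S ⇒ kW ⇒ kkWk ⇒ kkkWkk ⇒ kkkkWkkk ⇒ kkkkdkkk

S ⇒ kW   [S → k W]
kW ⇒ kkWk   [W → k W k]
kkWk ⇒ kkkWkk   [W → k W k]
kkkWkk ⇒ kkkkWkkk   [W → k W k]
kkkkWkkk ⇒ kkkkdkkk   [W → d]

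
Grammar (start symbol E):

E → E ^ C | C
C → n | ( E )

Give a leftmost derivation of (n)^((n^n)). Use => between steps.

E => E^C => C^C => (E)^C => (C)^C => (n)^C => (n)^(E) => (n)^(C) => (n)^((E)) => (n)^((E^C)) => (n)^((C^C)) => (n)^((n^C)) => (n)^((n^n))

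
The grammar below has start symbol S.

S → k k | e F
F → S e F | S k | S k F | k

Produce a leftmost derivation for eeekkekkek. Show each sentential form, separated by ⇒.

S ⇒ eF   [S → e F]
eF ⇒ eSeF   [F → S e F]
eSeF ⇒ eeFeF   [S → e F]
eeFeF ⇒ eeSkeF   [F → S k]
eeSkeF ⇒ eeeFkeF   [S → e F]
eeeFkeF ⇒ eeekkeF   [F → k]
eeekkeF ⇒ eeekkeSeF   [F → S e F]
eeekkeSeF ⇒ eeekkekkeF   [S → k k]
eeekkekkeF ⇒ eeekkekkek   [F → k]

S⇒eF⇒eSeF⇒eeFeF⇒eeSkeF⇒eeeFkeF⇒eeekkeF⇒eeekkeSeF⇒eeekkekkeF⇒eeekkekkek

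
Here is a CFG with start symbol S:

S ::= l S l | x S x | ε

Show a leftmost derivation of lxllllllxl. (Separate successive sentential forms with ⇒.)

S ⇒ lSl   [S ::= l S l]
lSl ⇒ lxSxl   [S ::= x S x]
lxSxl ⇒ lxlSlxl   [S ::= l S l]
lxlSlxl ⇒ lxllSllxl   [S ::= l S l]
lxllSllxl ⇒ lxlllSlllxl   [S ::= l S l]
lxlllSlllxl ⇒ lxllllllxl   [S ::= ε]

S ⇒ lSl ⇒ lxSxl ⇒ lxlSlxl ⇒ lxllSllxl ⇒ lxlllSlllxl ⇒ lxllllllxl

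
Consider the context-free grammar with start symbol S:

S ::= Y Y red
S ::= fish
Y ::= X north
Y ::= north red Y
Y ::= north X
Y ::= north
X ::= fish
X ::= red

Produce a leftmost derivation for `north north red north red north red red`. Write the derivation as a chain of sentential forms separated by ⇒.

S ⇒ Y Y red ⇒ north Y red ⇒ north north red Y red ⇒ north north red north red Y red ⇒ north north red north red north X red ⇒ north north red north red north red red

S ⇒ Y Y red   [S ::= Y Y red]
Y Y red ⇒ north Y red   [Y ::= north]
north Y red ⇒ north north red Y red   [Y ::= north red Y]
north north red Y red ⇒ north north red north red Y red   [Y ::= north red Y]
north north red north red Y red ⇒ north north red north red north X red   [Y ::= north X]
north north red north red north X red ⇒ north north red north red north red red   [X ::= red]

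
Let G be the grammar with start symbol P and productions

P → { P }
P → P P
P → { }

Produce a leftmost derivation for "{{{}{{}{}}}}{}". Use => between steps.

P => PP   [P → P P]
PP => {P}P   [P → { P }]
{P}P => {{P}}P   [P → { P }]
{{P}}P => {{PP}}P   [P → P P]
{{PP}}P => {{{}P}}P   [P → { }]
{{{}P}}P => {{{}{P}}}P   [P → { P }]
{{{}{P}}}P => {{{}{PP}}}P   [P → P P]
{{{}{PP}}}P => {{{}{{}P}}}P   [P → { }]
{{{}{{}P}}}P => {{{}{{}{}}}}P   [P → { }]
{{{}{{}{}}}}P => {{{}{{}{}}}}{}   [P → { }]

P => PP => {P}P => {{P}}P => {{PP}}P => {{{}P}}P => {{{}{P}}}P => {{{}{PP}}}P => {{{}{{}P}}}P => {{{}{{}{}}}}P => {{{}{{}{}}}}{}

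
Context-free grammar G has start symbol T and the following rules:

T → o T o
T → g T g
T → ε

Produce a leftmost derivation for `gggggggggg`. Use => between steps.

T => gTg => ggTgg => gggTggg => ggggTgggg => gggggTggggg => gggggggggg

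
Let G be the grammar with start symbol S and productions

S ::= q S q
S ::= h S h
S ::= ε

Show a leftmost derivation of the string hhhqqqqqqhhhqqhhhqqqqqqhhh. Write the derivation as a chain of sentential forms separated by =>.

S => hSh   [S ::= h S h]
hSh => hhShh   [S ::= h S h]
hhShh => hhhShhh   [S ::= h S h]
hhhShhh => hhhqSqhhh   [S ::= q S q]
hhhqSqhhh => hhhqqSqqhhh   [S ::= q S q]
hhhqqSqqhhh => hhhqqqSqqqhhh   [S ::= q S q]
hhhqqqSqqqhhh => hhhqqqqSqqqqhhh   [S ::= q S q]
hhhqqqqSqqqqhhh => hhhqqqqqSqqqqqhhh   [S ::= q S q]
hhhqqqqqSqqqqqhhh => hhhqqqqqqSqqqqqqhhh   [S ::= q S q]
hhhqqqqqqSqqqqqqhhh => hhhqqqqqqhShqqqqqqhhh   [S ::= h S h]
hhhqqqqqqhShqqqqqqhhh => hhhqqqqqqhhShhqqqqqqhhh   [S ::= h S h]
hhhqqqqqqhhShhqqqqqqhhh => hhhqqqqqqhhhShhhqqqqqqhhh   [S ::= h S h]
hhhqqqqqqhhhShhhqqqqqqhhh => hhhqqqqqqhhhqSqhhhqqqqqqhhh   [S ::= q S q]
hhhqqqqqqhhhqSqhhhqqqqqqhhh => hhhqqqqqqhhhqqhhhqqqqqqhhh   [S ::= ε]

S => hSh => hhShh => hhhShhh => hhhqSqhhh => hhhqqSqqhhh => hhhqqqSqqqhhh => hhhqqqqSqqqqhhh => hhhqqqqqSqqqqqhhh => hhhqqqqqqSqqqqqqhhh => hhhqqqqqqhShqqqqqqhhh => hhhqqqqqqhhShhqqqqqqhhh => hhhqqqqqqhhhShhhqqqqqqhhh => hhhqqqqqqhhhqSqhhhqqqqqqhhh => hhhqqqqqqhhhqqhhhqqqqqqhhh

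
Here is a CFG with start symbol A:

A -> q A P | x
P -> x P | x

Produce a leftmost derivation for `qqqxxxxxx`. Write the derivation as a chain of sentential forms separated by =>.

A=>qAP=>qqAPP=>qqqAPPP=>qqqxPPP=>qqqxxPPP=>qqqxxxPPP=>qqqxxxxPP=>qqqxxxxxP=>qqqxxxxxx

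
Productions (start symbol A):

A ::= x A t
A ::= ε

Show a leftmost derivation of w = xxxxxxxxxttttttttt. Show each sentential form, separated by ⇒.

A⇒xAt⇒xxAtt⇒xxxAttt⇒xxxxAtttt⇒xxxxxAttttt⇒xxxxxxAtttttt⇒xxxxxxxAttttttt⇒xxxxxxxxAtttttttt⇒xxxxxxxxxAttttttttt⇒xxxxxxxxxttttttttt

A ⇒ xAt   [A ::= x A t]
xAt ⇒ xxAtt   [A ::= x A t]
xxAtt ⇒ xxxAttt   [A ::= x A t]
xxxAttt ⇒ xxxxAtttt   [A ::= x A t]
xxxxAtttt ⇒ xxxxxAttttt   [A ::= x A t]
xxxxxAttttt ⇒ xxxxxxAtttttt   [A ::= x A t]
xxxxxxAtttttt ⇒ xxxxxxxAttttttt   [A ::= x A t]
xxxxxxxAttttttt ⇒ xxxxxxxxAtttttttt   [A ::= x A t]
xxxxxxxxAtttttttt ⇒ xxxxxxxxxAttttttttt   [A ::= x A t]
xxxxxxxxxAttttttttt ⇒ xxxxxxxxxttttttttt   [A ::= ε]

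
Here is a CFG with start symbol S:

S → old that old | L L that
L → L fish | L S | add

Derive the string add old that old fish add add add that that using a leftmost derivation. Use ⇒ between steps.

S ⇒ L L that   [S → L L that]
L L that ⇒ L fish L that   [L → L fish]
L fish L that ⇒ L S fish L that   [L → L S]
L S fish L that ⇒ add S fish L that   [L → add]
add S fish L that ⇒ add old that old fish L that   [S → old that old]
add old that old fish L that ⇒ add old that old fish L S that   [L → L S]
add old that old fish L S that ⇒ add old that old fish add S that   [L → add]
add old that old fish add S that ⇒ add old that old fish add L L that that   [S → L L that]
add old that old fish add L L that that ⇒ add old that old fish add add L that that   [L → add]
add old that old fish add add L that that ⇒ add old that old fish add add add that that   [L → add]

S ⇒ L L that ⇒ L fish L that ⇒ L S fish L that ⇒ add S fish L that ⇒ add old that old fish L that ⇒ add old that old fish L S that ⇒ add old that old fish add S that ⇒ add old that old fish add L L that that ⇒ add old that old fish add add L that that ⇒ add old that old fish add add add that that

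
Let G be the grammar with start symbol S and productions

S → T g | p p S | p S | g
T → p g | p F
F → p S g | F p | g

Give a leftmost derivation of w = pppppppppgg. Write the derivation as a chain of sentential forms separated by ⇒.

S⇒pS⇒pppS⇒pppppS⇒ppppppS⇒pppppppS⇒ppppppppS⇒ppppppppTg⇒pppppppppgg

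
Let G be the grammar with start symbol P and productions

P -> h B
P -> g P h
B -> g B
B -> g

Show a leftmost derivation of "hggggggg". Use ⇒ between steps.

P⇒hB⇒hgB⇒hggB⇒hgggB⇒hggggB⇒hgggggB⇒hggggggB⇒hggggggg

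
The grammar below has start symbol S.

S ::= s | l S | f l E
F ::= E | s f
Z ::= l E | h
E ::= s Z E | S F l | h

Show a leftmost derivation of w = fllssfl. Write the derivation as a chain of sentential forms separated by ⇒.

S⇒flE⇒flSFl⇒fllSFl⇒fllsFl⇒fllssfl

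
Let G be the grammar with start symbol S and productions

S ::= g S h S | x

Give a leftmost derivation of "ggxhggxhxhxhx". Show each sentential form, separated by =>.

S=>gShS=>ggShShS=>ggxhShS=>ggxhgShShS=>ggxhggShShShS=>ggxhggxhShShS=>ggxhggxhxhShS=>ggxhggxhxhxhS=>ggxhggxhxhxhx

S => gShS   [S ::= g S h S]
gShS => ggShShS   [S ::= g S h S]
ggShShS => ggxhShS   [S ::= x]
ggxhShS => ggxhgShShS   [S ::= g S h S]
ggxhgShShS => ggxhggShShShS   [S ::= g S h S]
ggxhggShShShS => ggxhggxhShShS   [S ::= x]
ggxhggxhShShS => ggxhggxhxhShS   [S ::= x]
ggxhggxhxhShS => ggxhggxhxhxhS   [S ::= x]
ggxhggxhxhxhS => ggxhggxhxhxhx   [S ::= x]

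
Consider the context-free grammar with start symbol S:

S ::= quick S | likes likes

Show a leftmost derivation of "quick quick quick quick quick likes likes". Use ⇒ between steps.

S ⇒ quick S   [S ::= quick S]
quick S ⇒ quick quick S   [S ::= quick S]
quick quick S ⇒ quick quick quick S   [S ::= quick S]
quick quick quick S ⇒ quick quick quick quick S   [S ::= quick S]
quick quick quick quick S ⇒ quick quick quick quick quick S   [S ::= quick S]
quick quick quick quick quick S ⇒ quick quick quick quick quick likes likes   [S ::= likes likes]

S ⇒ quick S ⇒ quick quick S ⇒ quick quick quick S ⇒ quick quick quick quick S ⇒ quick quick quick quick quick S ⇒ quick quick quick quick quick likes likes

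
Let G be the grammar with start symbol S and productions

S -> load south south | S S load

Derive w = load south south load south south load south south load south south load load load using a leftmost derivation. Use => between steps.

S => S S load   [S -> S S load]
S S load => load south south S load   [S -> load south south]
load south south S load => load south south S S load load   [S -> S S load]
load south south S S load load => load south south load south south S load load   [S -> load south south]
load south south load south south S load load => load south south load south south S S load load load   [S -> S S load]
load south south load south south S S load load load => load south south load south south load south south S load load load   [S -> load south south]
load south south load south south load south south S load load load => load south south load south south load south south load south south load load load   [S -> load south south]

S => S S load => load south south S load => load south south S S load load => load south south load south south S load load => load south south load south south S S load load load => load south south load south south load south south S load load load => load south south load south south load south south load south south load load load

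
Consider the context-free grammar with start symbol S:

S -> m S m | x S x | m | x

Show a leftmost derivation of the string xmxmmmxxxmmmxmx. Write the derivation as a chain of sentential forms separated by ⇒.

S ⇒ xSx   [S -> x S x]
xSx ⇒ xmSmx   [S -> m S m]
xmSmx ⇒ xmxSxmx   [S -> x S x]
xmxSxmx ⇒ xmxmSmxmx   [S -> m S m]
xmxmSmxmx ⇒ xmxmmSmmxmx   [S -> m S m]
xmxmmSmmxmx ⇒ xmxmmmSmmmxmx   [S -> m S m]
xmxmmmSmmmxmx ⇒ xmxmmmxSxmmmxmx   [S -> x S x]
xmxmmmxSxmmmxmx ⇒ xmxmmmxxxmmmxmx   [S -> x]

S ⇒ xSx ⇒ xmSmx ⇒ xmxSxmx ⇒ xmxmSmxmx ⇒ xmxmmSmmxmx ⇒ xmxmmmSmmmxmx ⇒ xmxmmmxSxmmmxmx ⇒ xmxmmmxxxmmmxmx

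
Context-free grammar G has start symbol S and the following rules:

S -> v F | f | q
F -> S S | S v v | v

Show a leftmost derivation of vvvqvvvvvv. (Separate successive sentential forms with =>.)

S => vF => vSvv => vvFvv => vvSvvvv => vvvFvvvv => vvvSvvvvvv => vvvqvvvvvv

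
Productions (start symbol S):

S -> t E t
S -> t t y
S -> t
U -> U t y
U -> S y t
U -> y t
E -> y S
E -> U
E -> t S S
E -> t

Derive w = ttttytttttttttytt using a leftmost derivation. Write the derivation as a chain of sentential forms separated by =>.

S=>tEt=>ttSSt=>ttttySt=>ttttytEtt=>ttttyttSStt=>ttttytttEtStt=>ttttyttttSStStt=>ttttytttttStStt=>ttttytttttttStt=>ttttytttttttttytt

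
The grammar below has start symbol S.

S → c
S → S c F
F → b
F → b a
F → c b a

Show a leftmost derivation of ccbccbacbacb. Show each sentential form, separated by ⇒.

S ⇒ ScF ⇒ ScFcF ⇒ ScFcFcF ⇒ ScFcFcFcF ⇒ ccFcFcFcF ⇒ ccbcFcFcF ⇒ ccbccbacFcF ⇒ ccbccbacbacF ⇒ ccbccbacbacb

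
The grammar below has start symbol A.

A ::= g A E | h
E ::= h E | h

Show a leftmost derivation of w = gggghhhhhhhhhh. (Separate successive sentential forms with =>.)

A => gAE   [A ::= g A E]
gAE => ggAEE   [A ::= g A E]
ggAEE => gggAEEE   [A ::= g A E]
gggAEEE => ggggAEEEE   [A ::= g A E]
ggggAEEEE => gggghEEEE   [A ::= h]
gggghEEEE => gggghhEEEE   [E ::= h E]
gggghhEEEE => gggghhhEEEE   [E ::= h E]
gggghhhEEEE => gggghhhhEEEE   [E ::= h E]
gggghhhhEEEE => gggghhhhhEEEE   [E ::= h E]
gggghhhhhEEEE => gggghhhhhhEEEE   [E ::= h E]
gggghhhhhhEEEE => gggghhhhhhhEEE   [E ::= h]
gggghhhhhhhEEE => gggghhhhhhhhEE   [E ::= h]
gggghhhhhhhhEE => gggghhhhhhhhhE   [E ::= h]
gggghhhhhhhhhE => gggghhhhhhhhhh   [E ::= h]

A=>gAE=>ggAEE=>gggAEEE=>ggggAEEEE=>gggghEEEE=>gggghhEEEE=>gggghhhEEEE=>gggghhhhEEEE=>gggghhhhhEEEE=>gggghhhhhhEEEE=>gggghhhhhhhEEE=>gggghhhhhhhhEE=>gggghhhhhhhhhE=>gggghhhhhhhhhh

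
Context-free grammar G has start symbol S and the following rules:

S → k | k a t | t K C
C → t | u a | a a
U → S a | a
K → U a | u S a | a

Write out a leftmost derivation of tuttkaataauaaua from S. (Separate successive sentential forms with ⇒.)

S⇒tKC⇒tuSaC⇒tutKCaC⇒tutUaCaC⇒tutSaaCaC⇒tuttKCaaCaC⇒tuttUaCaaCaC⇒tuttSaaCaaCaC⇒tuttkaaCaaCaC⇒tuttkaataaCaC⇒tuttkaataauaaC⇒tuttkaataauaaua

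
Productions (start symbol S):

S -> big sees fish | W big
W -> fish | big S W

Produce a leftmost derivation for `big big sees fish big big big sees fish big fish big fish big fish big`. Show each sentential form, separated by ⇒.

S ⇒ W big   [S -> W big]
W big ⇒ big S W big   [W -> big S W]
big S W big ⇒ big big sees fish W big   [S -> big sees fish]
big big sees fish W big ⇒ big big sees fish big S W big   [W -> big S W]
big big sees fish big S W big ⇒ big big sees fish big W big W big   [S -> W big]
big big sees fish big W big W big ⇒ big big sees fish big big S W big W big   [W -> big S W]
big big sees fish big big S W big W big ⇒ big big sees fish big big big sees fish W big W big   [S -> big sees fish]
big big sees fish big big big sees fish W big W big ⇒ big big sees fish big big big sees fish big S W big W big   [W -> big S W]
big big sees fish big big big sees fish big S W big W big ⇒ big big sees fish big big big sees fish big W big W big W big   [S -> W big]
big big sees fish big big big sees fish big W big W big W big ⇒ big big sees fish big big big sees fish big fish big W big W big   [W -> fish]
big big sees fish big big big sees fish big fish big W big W big ⇒ big big sees fish big big big sees fish big fish big fish big W big   [W -> fish]
big big sees fish big big big sees fish big fish big fish big W big ⇒ big big sees fish big big big sees fish big fish big fish big fish big   [W -> fish]

S ⇒ W big ⇒ big S W big ⇒ big big sees fish W big ⇒ big big sees fish big S W big ⇒ big big sees fish big W big W big ⇒ big big sees fish big big S W big W big ⇒ big big sees fish big big big sees fish W big W big ⇒ big big sees fish big big big sees fish big S W big W big ⇒ big big sees fish big big big sees fish big W big W big W big ⇒ big big sees fish big big big sees fish big fish big W big W big ⇒ big big sees fish big big big sees fish big fish big fish big W big ⇒ big big sees fish big big big sees fish big fish big fish big fish big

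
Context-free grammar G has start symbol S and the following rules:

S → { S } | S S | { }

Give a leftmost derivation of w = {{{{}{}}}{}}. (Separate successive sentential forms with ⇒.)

S ⇒ {S} ⇒ {SS} ⇒ {{S}S} ⇒ {{{S}}S} ⇒ {{{SS}}S} ⇒ {{{{}S}}S} ⇒ {{{{}{}}}S} ⇒ {{{{}{}}}{}}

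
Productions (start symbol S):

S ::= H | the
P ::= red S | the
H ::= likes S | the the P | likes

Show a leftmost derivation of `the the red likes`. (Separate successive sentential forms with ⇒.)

S ⇒ H ⇒ the the P ⇒ the the red S ⇒ the the red H ⇒ the the red likes

S ⇒ H   [S ::= H]
H ⇒ the the P   [H ::= the the P]
the the P ⇒ the the red S   [P ::= red S]
the the red S ⇒ the the red H   [S ::= H]
the the red H ⇒ the the red likes   [H ::= likes]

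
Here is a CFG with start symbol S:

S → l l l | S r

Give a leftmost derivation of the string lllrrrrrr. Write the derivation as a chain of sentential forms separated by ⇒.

S ⇒ Sr ⇒ Srr ⇒ Srrr ⇒ Srrrr ⇒ Srrrrr ⇒ Srrrrrr ⇒ lllrrrrrr

S ⇒ Sr   [S → S r]
Sr ⇒ Srr   [S → S r]
Srr ⇒ Srrr   [S → S r]
Srrr ⇒ Srrrr   [S → S r]
Srrrr ⇒ Srrrrr   [S → S r]
Srrrrr ⇒ Srrrrrr   [S → S r]
Srrrrrr ⇒ lllrrrrrr   [S → l l l]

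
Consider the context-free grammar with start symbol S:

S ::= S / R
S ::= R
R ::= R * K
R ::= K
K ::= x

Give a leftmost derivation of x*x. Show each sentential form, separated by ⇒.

S ⇒ R   [S ::= R]
R ⇒ R*K   [R ::= R * K]
R*K ⇒ K*K   [R ::= K]
K*K ⇒ x*K   [K ::= x]
x*K ⇒ x*x   [K ::= x]

S ⇒ R ⇒ R*K ⇒ K*K ⇒ x*K ⇒ x*x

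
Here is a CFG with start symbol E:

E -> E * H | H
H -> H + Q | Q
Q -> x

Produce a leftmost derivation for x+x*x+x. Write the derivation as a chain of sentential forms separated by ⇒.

E⇒E*H⇒H*H⇒H+Q*H⇒Q+Q*H⇒x+Q*H⇒x+x*H⇒x+x*H+Q⇒x+x*Q+Q⇒x+x*x+Q⇒x+x*x+x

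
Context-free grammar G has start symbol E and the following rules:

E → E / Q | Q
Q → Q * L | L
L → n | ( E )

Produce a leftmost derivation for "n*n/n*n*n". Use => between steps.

E => E/Q => Q/Q => Q*L/Q => L*L/Q => n*L/Q => n*n/Q => n*n/Q*L => n*n/Q*L*L => n*n/L*L*L => n*n/n*L*L => n*n/n*n*L => n*n/n*n*n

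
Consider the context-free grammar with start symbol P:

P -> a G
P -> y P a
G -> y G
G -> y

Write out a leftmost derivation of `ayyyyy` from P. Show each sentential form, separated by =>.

P => aG => ayG => ayyG => ayyyG => ayyyyG => ayyyyy

P => aG   [P -> a G]
aG => ayG   [G -> y G]
ayG => ayyG   [G -> y G]
ayyG => ayyyG   [G -> y G]
ayyyG => ayyyyG   [G -> y G]
ayyyyG => ayyyyy   [G -> y]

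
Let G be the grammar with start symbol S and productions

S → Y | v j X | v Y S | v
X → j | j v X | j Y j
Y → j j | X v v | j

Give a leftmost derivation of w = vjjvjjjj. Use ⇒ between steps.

S ⇒ vYS   [S → v Y S]
vYS ⇒ vjjS   [Y → j j]
vjjS ⇒ vjjvjX   [S → v j X]
vjjvjX ⇒ vjjvjjYj   [X → j Y j]
vjjvjjYj ⇒ vjjvjjjj   [Y → j]

S ⇒ vYS ⇒ vjjS ⇒ vjjvjX ⇒ vjjvjjYj ⇒ vjjvjjjj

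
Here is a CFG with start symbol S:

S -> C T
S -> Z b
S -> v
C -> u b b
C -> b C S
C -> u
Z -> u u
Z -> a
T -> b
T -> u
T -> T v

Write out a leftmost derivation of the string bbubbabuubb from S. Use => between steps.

S => CT   [S -> C T]
CT => bCST   [C -> b C S]
bCST => bbCSST   [C -> b C S]
bbCSST => bbubbSST   [C -> u b b]
bbubbSST => bbubbZbST   [S -> Z b]
bbubbZbST => bbubbabST   [Z -> a]
bbubbabST => bbubbabZbT   [S -> Z b]
bbubbabZbT => bbubbabuubT   [Z -> u u]
bbubbabuubT => bbubbabuubb   [T -> b]

S => CT => bCST => bbCSST => bbubbSST => bbubbZbST => bbubbabST => bbubbabZbT => bbubbabuubT => bbubbabuubb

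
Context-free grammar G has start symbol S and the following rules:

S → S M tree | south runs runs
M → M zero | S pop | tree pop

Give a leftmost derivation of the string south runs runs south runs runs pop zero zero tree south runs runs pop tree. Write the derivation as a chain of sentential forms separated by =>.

S => S M tree   [S → S M tree]
S M tree => S M tree M tree   [S → S M tree]
S M tree M tree => south runs runs M tree M tree   [S → south runs runs]
south runs runs M tree M tree => south runs runs M zero tree M tree   [M → M zero]
south runs runs M zero tree M tree => south runs runs M zero zero tree M tree   [M → M zero]
south runs runs M zero zero tree M tree => south runs runs S pop zero zero tree M tree   [M → S pop]
south runs runs S pop zero zero tree M tree => south runs runs south runs runs pop zero zero tree M tree   [S → south runs runs]
south runs runs south runs runs pop zero zero tree M tree => south runs runs south runs runs pop zero zero tree S pop tree   [M → S pop]
south runs runs south runs runs pop zero zero tree S pop tree => south runs runs south runs runs pop zero zero tree south runs runs pop tree   [S → south runs runs]

S => S M tree => S M tree M tree => south runs runs M tree M tree => south runs runs M zero tree M tree => south runs runs M zero zero tree M tree => south runs runs S pop zero zero tree M tree => south runs runs south runs runs pop zero zero tree M tree => south runs runs south runs runs pop zero zero tree S pop tree => south runs runs south runs runs pop zero zero tree south runs runs pop tree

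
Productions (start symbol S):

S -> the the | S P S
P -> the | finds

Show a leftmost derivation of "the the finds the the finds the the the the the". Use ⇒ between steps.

S ⇒ S P S   [S -> S P S]
S P S ⇒ S P S P S   [S -> S P S]
S P S P S ⇒ S P S P S P S   [S -> S P S]
S P S P S P S ⇒ the the P S P S P S   [S -> the the]
the the P S P S P S ⇒ the the finds S P S P S   [P -> finds]
the the finds S P S P S ⇒ the the finds the the P S P S   [S -> the the]
the the finds the the P S P S ⇒ the the finds the the finds S P S   [P -> finds]
the the finds the the finds S P S ⇒ the the finds the the finds the the P S   [S -> the the]
the the finds the the finds the the P S ⇒ the the finds the the finds the the the S   [P -> the]
the the finds the the finds the the the S ⇒ the the finds the the finds the the the the the   [S -> the the]

S ⇒ S P S ⇒ S P S P S ⇒ S P S P S P S ⇒ the the P S P S P S ⇒ the the finds S P S P S ⇒ the the finds the the P S P S ⇒ the the finds the the finds S P S ⇒ the the finds the the finds the the P S ⇒ the the finds the the finds the the the S ⇒ the the finds the the finds the the the the the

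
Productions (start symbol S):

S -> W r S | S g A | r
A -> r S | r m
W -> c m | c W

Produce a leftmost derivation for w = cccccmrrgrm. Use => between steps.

S => WrS   [S -> W r S]
WrS => cWrS   [W -> c W]
cWrS => ccWrS   [W -> c W]
ccWrS => cccWrS   [W -> c W]
cccWrS => ccccWrS   [W -> c W]
ccccWrS => cccccmrS   [W -> c m]
cccccmrS => cccccmrSgA   [S -> S g A]
cccccmrSgA => cccccmrrgA   [S -> r]
cccccmrrgA => cccccmrrgrm   [A -> r m]

S=>WrS=>cWrS=>ccWrS=>cccWrS=>ccccWrS=>cccccmrS=>cccccmrSgA=>cccccmrrgA=>cccccmrrgrm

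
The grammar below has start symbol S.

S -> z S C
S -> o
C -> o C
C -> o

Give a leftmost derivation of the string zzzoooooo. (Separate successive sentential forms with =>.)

S=>zSC=>zzSCC=>zzzSCCC=>zzzoCCC=>zzzooCCC=>zzzoooCCC=>zzzooooCC=>zzzoooooC=>zzzoooooo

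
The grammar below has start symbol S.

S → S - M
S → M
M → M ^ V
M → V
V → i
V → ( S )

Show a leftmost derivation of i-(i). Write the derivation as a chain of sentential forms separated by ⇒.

S⇒S-M⇒M-M⇒V-M⇒i-M⇒i-V⇒i-(S)⇒i-(M)⇒i-(V)⇒i-(i)

S ⇒ S-M   [S → S - M]
S-M ⇒ M-M   [S → M]
M-M ⇒ V-M   [M → V]
V-M ⇒ i-M   [V → i]
i-M ⇒ i-V   [M → V]
i-V ⇒ i-(S)   [V → ( S )]
i-(S) ⇒ i-(M)   [S → M]
i-(M) ⇒ i-(V)   [M → V]
i-(V) ⇒ i-(i)   [V → i]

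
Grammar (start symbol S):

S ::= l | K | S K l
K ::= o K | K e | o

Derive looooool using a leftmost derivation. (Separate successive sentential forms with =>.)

S=>SKl=>lKl=>loKl=>looKl=>loooKl=>looooKl=>loooooKl=>looooool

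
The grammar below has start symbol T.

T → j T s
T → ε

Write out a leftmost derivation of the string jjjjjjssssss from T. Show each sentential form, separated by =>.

T => jTs => jjTss => jjjTsss => jjjjTssss => jjjjjTsssss => jjjjjjTssssss => jjjjjjssssss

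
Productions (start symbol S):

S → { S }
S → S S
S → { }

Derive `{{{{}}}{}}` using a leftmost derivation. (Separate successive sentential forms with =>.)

S => {S}   [S → { S }]
{S} => {SS}   [S → S S]
{SS} => {{S}S}   [S → { S }]
{{S}S} => {{{S}}S}   [S → { S }]
{{{S}}S} => {{{{}}}S}   [S → { }]
{{{{}}}S} => {{{{}}}{}}   [S → { }]

S=>{S}=>{SS}=>{{S}S}=>{{{S}}S}=>{{{{}}}S}=>{{{{}}}{}}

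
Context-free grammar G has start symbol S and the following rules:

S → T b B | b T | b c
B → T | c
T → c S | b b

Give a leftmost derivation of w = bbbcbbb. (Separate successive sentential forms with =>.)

S => TbB => bbbB => bbbT => bbbcS => bbbcbT => bbbcbbb

S => TbB   [S → T b B]
TbB => bbbB   [T → b b]
bbbB => bbbT   [B → T]
bbbT => bbbcS   [T → c S]
bbbcS => bbbcbT   [S → b T]
bbbcbT => bbbcbbb   [T → b b]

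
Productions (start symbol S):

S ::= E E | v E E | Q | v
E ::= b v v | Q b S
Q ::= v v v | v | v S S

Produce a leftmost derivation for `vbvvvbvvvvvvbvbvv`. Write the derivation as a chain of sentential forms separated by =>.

S => vEE => vbvvE => vbvvQbS => vbvvvbS => vbvvvbvEE => vbvvvbvQbSE => vbvvvbvvSSbSE => vbvvvbvvQSbSE => vbvvvbvvvvvSbSE => vbvvvbvvvvvvbSE => vbvvvbvvvvvvbvE => vbvvvbvvvvvvbvbvv

S => vEE   [S ::= v E E]
vEE => vbvvE   [E ::= b v v]
vbvvE => vbvvQbS   [E ::= Q b S]
vbvvQbS => vbvvvbS   [Q ::= v]
vbvvvbS => vbvvvbvEE   [S ::= v E E]
vbvvvbvEE => vbvvvbvQbSE   [E ::= Q b S]
vbvvvbvQbSE => vbvvvbvvSSbSE   [Q ::= v S S]
vbvvvbvvSSbSE => vbvvvbvvQSbSE   [S ::= Q]
vbvvvbvvQSbSE => vbvvvbvvvvvSbSE   [Q ::= v v v]
vbvvvbvvvvvSbSE => vbvvvbvvvvvvbSE   [S ::= v]
vbvvvbvvvvvvbSE => vbvvvbvvvvvvbvE   [S ::= v]
vbvvvbvvvvvvbvE => vbvvvbvvvvvvbvbvv   [E ::= b v v]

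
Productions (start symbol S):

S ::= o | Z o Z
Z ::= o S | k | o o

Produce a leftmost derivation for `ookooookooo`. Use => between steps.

S => ZoZ   [S ::= Z o Z]
ZoZ => oSoZ   [Z ::= o S]
oSoZ => oZoZoZ   [S ::= Z o Z]
oZoZoZ => ooSoZoZ   [Z ::= o S]
ooSoZoZ => ooZoZoZoZ   [S ::= Z o Z]
ooZoZoZoZ => ookoZoZoZ   [Z ::= k]
ookoZoZoZ => ookooooZoZ   [Z ::= o o]
ookooooZoZ => ookooookoZ   [Z ::= k]
ookooookoZ => ookooookooo   [Z ::= o o]

S => ZoZ => oSoZ => oZoZoZ => ooSoZoZ => ooZoZoZoZ => ookoZoZoZ => ookooooZoZ => ookooookoZ => ookooookooo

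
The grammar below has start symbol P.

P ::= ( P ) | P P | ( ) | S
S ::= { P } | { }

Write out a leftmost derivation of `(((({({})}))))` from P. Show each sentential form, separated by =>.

P=>(P)=>((P))=>(((P)))=>((((P))))=>((((S))))=>(((({P}))))=>(((({(P)}))))=>(((({(S)}))))=>(((({({})}))))

P => (P)   [P ::= ( P )]
(P) => ((P))   [P ::= ( P )]
((P)) => (((P)))   [P ::= ( P )]
(((P))) => ((((P))))   [P ::= ( P )]
((((P)))) => ((((S))))   [P ::= S]
((((S)))) => (((({P}))))   [S ::= { P }]
(((({P})))) => (((({(P)}))))   [P ::= ( P )]
(((({(P)})))) => (((({(S)}))))   [P ::= S]
(((({(S)})))) => (((({({})}))))   [S ::= { }]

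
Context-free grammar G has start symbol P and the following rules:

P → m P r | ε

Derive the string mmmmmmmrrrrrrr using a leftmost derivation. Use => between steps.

P => mPr   [P → m P r]
mPr => mmPrr   [P → m P r]
mmPrr => mmmPrrr   [P → m P r]
mmmPrrr => mmmmPrrrr   [P → m P r]
mmmmPrrrr => mmmmmPrrrrr   [P → m P r]
mmmmmPrrrrr => mmmmmmPrrrrrr   [P → m P r]
mmmmmmPrrrrrr => mmmmmmmPrrrrrrr   [P → m P r]
mmmmmmmPrrrrrrr => mmmmmmmrrrrrrr   [P → ε]

P => mPr => mmPrr => mmmPrrr => mmmmPrrrr => mmmmmPrrrrr => mmmmmmPrrrrrr => mmmmmmmPrrrrrrr => mmmmmmmrrrrrrr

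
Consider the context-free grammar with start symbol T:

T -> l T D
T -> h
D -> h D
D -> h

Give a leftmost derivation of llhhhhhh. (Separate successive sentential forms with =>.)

T => lTD => llTDD => llhDD => llhhDD => llhhhD => llhhhhD => llhhhhhD => llhhhhhh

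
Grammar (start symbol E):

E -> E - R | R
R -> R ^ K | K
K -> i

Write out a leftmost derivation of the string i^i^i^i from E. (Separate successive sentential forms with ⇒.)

E ⇒ R   [E -> R]
R ⇒ R^K   [R -> R ^ K]
R^K ⇒ R^K^K   [R -> R ^ K]
R^K^K ⇒ R^K^K^K   [R -> R ^ K]
R^K^K^K ⇒ K^K^K^K   [R -> K]
K^K^K^K ⇒ i^K^K^K   [K -> i]
i^K^K^K ⇒ i^i^K^K   [K -> i]
i^i^K^K ⇒ i^i^i^K   [K -> i]
i^i^i^K ⇒ i^i^i^i   [K -> i]

E ⇒ R ⇒ R^K ⇒ R^K^K ⇒ R^K^K^K ⇒ K^K^K^K ⇒ i^K^K^K ⇒ i^i^K^K ⇒ i^i^i^K ⇒ i^i^i^i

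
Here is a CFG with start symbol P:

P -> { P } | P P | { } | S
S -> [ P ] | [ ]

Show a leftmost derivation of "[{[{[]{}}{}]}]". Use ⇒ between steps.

P ⇒ S   [P -> S]
S ⇒ [P]   [S -> [ P ]]
[P] ⇒ [{P}]   [P -> { P }]
[{P}] ⇒ [{S}]   [P -> S]
[{S}] ⇒ [{[P]}]   [S -> [ P ]]
[{[P]}] ⇒ [{[PP]}]   [P -> P P]
[{[PP]}] ⇒ [{[{P}P]}]   [P -> { P }]
[{[{P}P]}] ⇒ [{[{PP}P]}]   [P -> P P]
[{[{PP}P]}] ⇒ [{[{SP}P]}]   [P -> S]
[{[{SP}P]}] ⇒ [{[{[]P}P]}]   [S -> [ ]]
[{[{[]P}P]}] ⇒ [{[{[]{}}P]}]   [P -> { }]
[{[{[]{}}P]}] ⇒ [{[{[]{}}{}]}]   [P -> { }]

P ⇒ S ⇒ [P] ⇒ [{P}] ⇒ [{S}] ⇒ [{[P]}] ⇒ [{[PP]}] ⇒ [{[{P}P]}] ⇒ [{[{PP}P]}] ⇒ [{[{SP}P]}] ⇒ [{[{[]P}P]}] ⇒ [{[{[]{}}P]}] ⇒ [{[{[]{}}{}]}]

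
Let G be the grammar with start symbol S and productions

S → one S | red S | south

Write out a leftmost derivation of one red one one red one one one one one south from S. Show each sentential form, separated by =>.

S => one S   [S → one S]
one S => one red S   [S → red S]
one red S => one red one S   [S → one S]
one red one S => one red one one S   [S → one S]
one red one one S => one red one one red S   [S → red S]
one red one one red S => one red one one red one S   [S → one S]
one red one one red one S => one red one one red one one S   [S → one S]
one red one one red one one S => one red one one red one one one S   [S → one S]
one red one one red one one one S => one red one one red one one one one S   [S → one S]
one red one one red one one one one S => one red one one red one one one one one S   [S → one S]
one red one one red one one one one one S => one red one one red one one one one one south   [S → south]

S => one S => one red S => one red one S => one red one one S => one red one one red S => one red one one red one S => one red one one red one one S => one red one one red one one one S => one red one one red one one one one S => one red one one red one one one one one S => one red one one red one one one one one south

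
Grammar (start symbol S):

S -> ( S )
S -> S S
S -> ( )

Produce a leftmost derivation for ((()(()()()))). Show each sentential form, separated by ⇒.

S ⇒ (S)   [S -> ( S )]
(S) ⇒ ((S))   [S -> ( S )]
((S)) ⇒ ((SS))   [S -> S S]
((SS)) ⇒ ((()S))   [S -> ( )]
((()S)) ⇒ ((()(S)))   [S -> ( S )]
((()(S))) ⇒ ((()(SS)))   [S -> S S]
((()(SS))) ⇒ ((()(SSS)))   [S -> S S]
((()(SSS))) ⇒ ((()(()SS)))   [S -> ( )]
((()(()SS))) ⇒ ((()(()()S)))   [S -> ( )]
((()(()()S))) ⇒ ((()(()()())))   [S -> ( )]

S⇒(S)⇒((S))⇒((SS))⇒((()S))⇒((()(S)))⇒((()(SS)))⇒((()(SSS)))⇒((()(()SS)))⇒((()(()()S)))⇒((()(()()())))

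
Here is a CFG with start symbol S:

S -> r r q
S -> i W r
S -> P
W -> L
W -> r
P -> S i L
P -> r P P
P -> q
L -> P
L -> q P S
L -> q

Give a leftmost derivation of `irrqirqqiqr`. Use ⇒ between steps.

S⇒iWr⇒iLr⇒iPr⇒iSiLr⇒iPiLr⇒iSiLiLr⇒irrqiLiLr⇒irrqiPiLr⇒irrqirPPiLr⇒irrqirqPiLr⇒irrqirqqiLr⇒irrqirqqiqr

S ⇒ iWr   [S -> i W r]
iWr ⇒ iLr   [W -> L]
iLr ⇒ iPr   [L -> P]
iPr ⇒ iSiLr   [P -> S i L]
iSiLr ⇒ iPiLr   [S -> P]
iPiLr ⇒ iSiLiLr   [P -> S i L]
iSiLiLr ⇒ irrqiLiLr   [S -> r r q]
irrqiLiLr ⇒ irrqiPiLr   [L -> P]
irrqiPiLr ⇒ irrqirPPiLr   [P -> r P P]
irrqirPPiLr ⇒ irrqirqPiLr   [P -> q]
irrqirqPiLr ⇒ irrqirqqiLr   [P -> q]
irrqirqqiLr ⇒ irrqirqqiqr   [L -> q]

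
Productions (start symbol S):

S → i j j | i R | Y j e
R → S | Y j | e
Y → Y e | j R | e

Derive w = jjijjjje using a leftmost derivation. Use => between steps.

S => Yje   [S → Y j e]
Yje => jRje   [Y → j R]
jRje => jYjje   [R → Y j]
jYjje => jjRjje   [Y → j R]
jjRjje => jjSjje   [R → S]
jjSjje => jjijjjje   [S → i j j]

S => Yje => jRje => jYjje => jjRjje => jjSjje => jjijjjje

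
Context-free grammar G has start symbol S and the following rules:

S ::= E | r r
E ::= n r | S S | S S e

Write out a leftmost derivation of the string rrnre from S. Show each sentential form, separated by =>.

S => E   [S ::= E]
E => SSe   [E ::= S S e]
SSe => rrSe   [S ::= r r]
rrSe => rrEe   [S ::= E]
rrEe => rrnre   [E ::= n r]

S=>E=>SSe=>rrSe=>rrEe=>rrnre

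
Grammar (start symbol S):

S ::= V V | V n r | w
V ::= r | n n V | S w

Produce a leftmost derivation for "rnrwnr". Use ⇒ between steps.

S ⇒ Vnr   [S ::= V n r]
Vnr ⇒ Swnr   [V ::= S w]
Swnr ⇒ Vnrwnr   [S ::= V n r]
Vnrwnr ⇒ rnrwnr   [V ::= r]

S ⇒ Vnr ⇒ Swnr ⇒ Vnrwnr ⇒ rnrwnr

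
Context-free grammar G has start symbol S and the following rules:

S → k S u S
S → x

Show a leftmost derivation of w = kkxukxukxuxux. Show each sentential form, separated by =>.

S => kSuS => kkSuSuS => kkxuSuS => kkxukSuSuS => kkxukxuSuS => kkxukxukSuSuS => kkxukxukxuSuS => kkxukxukxuxuS => kkxukxukxuxux

S => kSuS   [S → k S u S]
kSuS => kkSuSuS   [S → k S u S]
kkSuSuS => kkxuSuS   [S → x]
kkxuSuS => kkxukSuSuS   [S → k S u S]
kkxukSuSuS => kkxukxuSuS   [S → x]
kkxukxuSuS => kkxukxukSuSuS   [S → k S u S]
kkxukxukSuSuS => kkxukxukxuSuS   [S → x]
kkxukxukxuSuS => kkxukxukxuxuS   [S → x]
kkxukxukxuxuS => kkxukxukxuxux   [S → x]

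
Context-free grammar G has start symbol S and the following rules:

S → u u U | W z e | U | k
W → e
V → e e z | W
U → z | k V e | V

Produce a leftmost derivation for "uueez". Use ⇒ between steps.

S ⇒ uuU ⇒ uuV ⇒ uueez

S ⇒ uuU   [S → u u U]
uuU ⇒ uuV   [U → V]
uuV ⇒ uueez   [V → e e z]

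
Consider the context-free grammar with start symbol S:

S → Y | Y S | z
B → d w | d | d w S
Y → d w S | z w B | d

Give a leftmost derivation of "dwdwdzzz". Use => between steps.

S => YS   [S → Y S]
YS => dwSS   [Y → d w S]
dwSS => dwYSS   [S → Y S]
dwYSS => dwdwSSS   [Y → d w S]
dwdwSSS => dwdwYSSS   [S → Y S]
dwdwYSSS => dwdwdSSS   [Y → d]
dwdwdSSS => dwdwdzSS   [S → z]
dwdwdzSS => dwdwdzzS   [S → z]
dwdwdzzS => dwdwdzzz   [S → z]

S => YS => dwSS => dwYSS => dwdwSSS => dwdwYSSS => dwdwdSSS => dwdwdzSS => dwdwdzzS => dwdwdzzz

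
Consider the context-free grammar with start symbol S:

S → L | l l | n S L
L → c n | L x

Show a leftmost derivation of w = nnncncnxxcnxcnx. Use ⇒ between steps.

S ⇒ nSL   [S → n S L]
nSL ⇒ nnSLL   [S → n S L]
nnSLL ⇒ nnnSLLL   [S → n S L]
nnnSLLL ⇒ nnnLLLL   [S → L]
nnnLLLL ⇒ nnncnLLL   [L → c n]
nnncnLLL ⇒ nnncnLxLL   [L → L x]
nnncnLxLL ⇒ nnncnLxxLL   [L → L x]
nnncnLxxLL ⇒ nnncncnxxLL   [L → c n]
nnncncnxxLL ⇒ nnncncnxxLxL   [L → L x]
nnncncnxxLxL ⇒ nnncncnxxcnxL   [L → c n]
nnncncnxxcnxL ⇒ nnncncnxxcnxLx   [L → L x]
nnncncnxxcnxLx ⇒ nnncncnxxcnxcnx   [L → c n]

S ⇒ nSL ⇒ nnSLL ⇒ nnnSLLL ⇒ nnnLLLL ⇒ nnncnLLL ⇒ nnncnLxLL ⇒ nnncnLxxLL ⇒ nnncncnxxLL ⇒ nnncncnxxLxL ⇒ nnncncnxxcnxL ⇒ nnncncnxxcnxLx ⇒ nnncncnxxcnxcnx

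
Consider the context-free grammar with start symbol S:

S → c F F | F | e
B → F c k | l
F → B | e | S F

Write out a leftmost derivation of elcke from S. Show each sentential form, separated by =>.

S => F   [S → F]
F => SF   [F → S F]
SF => FF   [S → F]
FF => eF   [F → e]
eF => eSF   [F → S F]
eSF => eFF   [S → F]
eFF => eBF   [F → B]
eBF => eFckF   [B → F c k]
eFckF => eBckF   [F → B]
eBckF => elckF   [B → l]
elckF => elcke   [F → e]

S => F => SF => FF => eF => eSF => eFF => eBF => eFckF => eBckF => elckF => elcke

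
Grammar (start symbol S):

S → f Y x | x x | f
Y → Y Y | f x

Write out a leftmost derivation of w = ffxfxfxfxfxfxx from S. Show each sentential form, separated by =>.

S => fYx   [S → f Y x]
fYx => fYYx   [Y → Y Y]
fYYx => fYYYx   [Y → Y Y]
fYYYx => ffxYYx   [Y → f x]
ffxYYx => ffxYYYx   [Y → Y Y]
ffxYYYx => ffxYYYYx   [Y → Y Y]
ffxYYYYx => ffxYYYYYx   [Y → Y Y]
ffxYYYYYx => ffxfxYYYYx   [Y → f x]
ffxfxYYYYx => ffxfxfxYYYx   [Y → f x]
ffxfxfxYYYx => ffxfxfxfxYYx   [Y → f x]
ffxfxfxfxYYx => ffxfxfxfxfxYx   [Y → f x]
ffxfxfxfxfxYx => ffxfxfxfxfxfxx   [Y → f x]

S => fYx => fYYx => fYYYx => ffxYYx => ffxYYYx => ffxYYYYx => ffxYYYYYx => ffxfxYYYYx => ffxfxfxYYYx => ffxfxfxfxYYx => ffxfxfxfxfxYx => ffxfxfxfxfxfxx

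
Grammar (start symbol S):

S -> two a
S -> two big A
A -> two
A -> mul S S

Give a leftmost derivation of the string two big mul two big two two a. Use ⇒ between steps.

S ⇒ two big A ⇒ two big mul S S ⇒ two big mul two big A S ⇒ two big mul two big two S ⇒ two big mul two big two two a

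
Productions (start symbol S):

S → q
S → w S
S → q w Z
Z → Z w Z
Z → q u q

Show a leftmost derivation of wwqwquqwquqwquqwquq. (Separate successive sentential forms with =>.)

S => wS => wwS => wwqwZ => wwqwZwZ => wwqwZwZwZ => wwqwZwZwZwZ => wwqwquqwZwZwZ => wwqwquqwquqwZwZ => wwqwquqwquqwquqwZ => wwqwquqwquqwquqwquq

S => wS   [S → w S]
wS => wwS   [S → w S]
wwS => wwqwZ   [S → q w Z]
wwqwZ => wwqwZwZ   [Z → Z w Z]
wwqwZwZ => wwqwZwZwZ   [Z → Z w Z]
wwqwZwZwZ => wwqwZwZwZwZ   [Z → Z w Z]
wwqwZwZwZwZ => wwqwquqwZwZwZ   [Z → q u q]
wwqwquqwZwZwZ => wwqwquqwquqwZwZ   [Z → q u q]
wwqwquqwquqwZwZ => wwqwquqwquqwquqwZ   [Z → q u q]
wwqwquqwquqwquqwZ => wwqwquqwquqwquqwquq   [Z → q u q]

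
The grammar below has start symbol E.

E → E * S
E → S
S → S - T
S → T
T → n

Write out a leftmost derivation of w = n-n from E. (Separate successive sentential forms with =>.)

E => S   [E → S]
S => S-T   [S → S - T]
S-T => T-T   [S → T]
T-T => n-T   [T → n]
n-T => n-n   [T → n]

E=>S=>S-T=>T-T=>n-T=>n-n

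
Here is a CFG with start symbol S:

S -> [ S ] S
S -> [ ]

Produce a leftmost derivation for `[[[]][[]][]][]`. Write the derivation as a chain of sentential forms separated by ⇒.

S ⇒ [S]S ⇒ [[S]S]S ⇒ [[[]]S]S ⇒ [[[]][S]S]S ⇒ [[[]][[]]S]S ⇒ [[[]][[]][]]S ⇒ [[[]][[]][]][]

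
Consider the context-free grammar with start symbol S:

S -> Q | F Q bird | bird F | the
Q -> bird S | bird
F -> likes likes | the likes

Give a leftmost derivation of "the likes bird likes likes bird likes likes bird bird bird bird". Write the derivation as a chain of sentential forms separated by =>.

S => F Q bird   [S -> F Q bird]
F Q bird => the likes Q bird   [F -> the likes]
the likes Q bird => the likes bird S bird   [Q -> bird S]
the likes bird S bird => the likes bird F Q bird bird   [S -> F Q bird]
the likes bird F Q bird bird => the likes bird likes likes Q bird bird   [F -> likes likes]
the likes bird likes likes Q bird bird => the likes bird likes likes bird S bird bird   [Q -> bird S]
the likes bird likes likes bird S bird bird => the likes bird likes likes bird F Q bird bird bird   [S -> F Q bird]
the likes bird likes likes bird F Q bird bird bird => the likes bird likes likes bird likes likes Q bird bird bird   [F -> likes likes]
the likes bird likes likes bird likes likes Q bird bird bird => the likes bird likes likes bird likes likes bird bird bird bird   [Q -> bird]

S => F Q bird => the likes Q bird => the likes bird S bird => the likes bird F Q bird bird => the likes bird likes likes Q bird bird => the likes bird likes likes bird S bird bird => the likes bird likes likes bird F Q bird bird bird => the likes bird likes likes bird likes likes Q bird bird bird => the likes bird likes likes bird likes likes bird bird bird bird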